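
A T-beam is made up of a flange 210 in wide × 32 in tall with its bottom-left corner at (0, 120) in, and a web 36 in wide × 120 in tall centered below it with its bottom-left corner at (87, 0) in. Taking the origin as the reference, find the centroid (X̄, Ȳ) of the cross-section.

web: A = 36 × 120 = 4320.00, centroid at (105.00, 60.00).
flange: A = 210 × 32 = 6720.00, centroid at (105.00, 136.00).
ΣA = 11040.00 in², ΣAX̄ = 1159200.00 in³, ΣAȲ = 1173120.00 in³.
X̄ = 1159200.00/11040.00 = 105.00 in; Ȳ = 1173120.00/11040.00 = 106.26 in.

X̄ = 105.00 in, Ȳ = 106.26 in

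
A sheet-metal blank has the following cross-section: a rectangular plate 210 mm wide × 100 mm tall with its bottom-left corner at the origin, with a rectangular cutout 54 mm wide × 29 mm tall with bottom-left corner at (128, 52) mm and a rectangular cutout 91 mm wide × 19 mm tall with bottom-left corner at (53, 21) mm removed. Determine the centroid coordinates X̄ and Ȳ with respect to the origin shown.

plate: A = 210 × 100 = 21000.00, centroid at (105.00, 50.00).
hole 1: A = −(54 × 29) = -1566.00, centroid at (155.00, 66.50).
hole 2: A = −(91 × 19) = -1729.00, centroid at (98.50, 30.50).
ΣA = 17705.00 mm²
ΣAX̄ = (21000.00)(105.00) + (-1566.00)(155.00) + (-1729.00)(98.50) = 1791963.50 mm³
ΣAȲ = (21000.00)(50.00) + (-1566.00)(66.50) + (-1729.00)(30.50) = 893126.50 mm³
X̄ = 1791963.50 / 17705.00 = 101.21 mm
Ȳ = 893126.50 / 17705.00 = 50.44 mm

X̄ = 101.21 mm, Ȳ = 50.44 mm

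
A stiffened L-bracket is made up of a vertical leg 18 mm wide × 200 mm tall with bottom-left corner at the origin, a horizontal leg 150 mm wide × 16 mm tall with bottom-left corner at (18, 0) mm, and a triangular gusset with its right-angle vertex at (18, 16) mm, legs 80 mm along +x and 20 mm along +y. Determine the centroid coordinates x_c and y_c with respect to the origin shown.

Part | A | x̄ᵢ | ȳᵢ | A·x̄ᵢ | A·ȳᵢ
vertical leg | 3600.00 | 9.00 | 100.00 | 32400.00 | 360000.00
horizontal leg | 2400.00 | 93.00 | 8.00 | 223200.00 | 19200.00
gusset | 800.00 | 44.67 | 22.67 | 35733.33 | 18133.33
Σ | 6800.00 |  |  | 291333.33 | 397333.33
x_c = 291333.33 / 6800.00 = 42.84 mm
y_c = 397333.33 / 6800.00 = 58.43 mm

x_c = 42.84 mm, y_c = 58.43 mm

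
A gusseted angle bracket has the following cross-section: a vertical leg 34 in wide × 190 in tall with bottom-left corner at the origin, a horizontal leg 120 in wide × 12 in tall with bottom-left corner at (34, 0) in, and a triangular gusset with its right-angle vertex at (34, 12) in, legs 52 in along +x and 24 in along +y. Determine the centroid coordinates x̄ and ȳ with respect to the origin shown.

x̄ = 32.52 in, ȳ = 74.47 in

Part | A | x̄ᵢ | ȳᵢ | A·x̄ᵢ | A·ȳᵢ
vertical leg | 6460.00 | 17.00 | 95.00 | 109820.00 | 613700.00
horizontal leg | 1440.00 | 94.00 | 6.00 | 135360.00 | 8640.00
gusset | 624.00 | 51.33 | 20.00 | 32032.00 | 12480.00
Σ | 8524.00 |  |  | 277212.00 | 634820.00
x̄ = 277212.00 / 8524.00 = 32.52 in
ȳ = 634820.00 / 8524.00 = 74.47 in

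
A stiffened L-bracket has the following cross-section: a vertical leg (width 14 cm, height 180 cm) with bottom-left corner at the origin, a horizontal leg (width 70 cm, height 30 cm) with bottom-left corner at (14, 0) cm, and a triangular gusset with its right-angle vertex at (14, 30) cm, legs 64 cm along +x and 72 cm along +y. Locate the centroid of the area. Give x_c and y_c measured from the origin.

x_c = 29.17 cm, y_c = 55.27 cm

vertical leg: A = 14 × 180 = 2520.00, centroid at (7.00, 90.00).
horizontal leg: A = 70 × 30 = 2100.00, centroid at (49.00, 15.00).
gusset: A = ½·64·72 = 2304.00, centroid at (35.33, 54.00).
ΣA = 6924.00 cm², ΣAx_c = 201948.00 cm³, ΣAy_c = 382716.00 cm³.
x_c = 201948.00/6924.00 = 29.17 cm; y_c = 382716.00/6924.00 = 55.27 cm.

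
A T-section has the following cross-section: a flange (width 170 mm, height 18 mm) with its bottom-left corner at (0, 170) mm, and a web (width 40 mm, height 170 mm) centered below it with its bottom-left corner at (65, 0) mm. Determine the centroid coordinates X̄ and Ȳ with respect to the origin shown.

Part | A | x̄ᵢ | ȳᵢ | A·x̄ᵢ | A·ȳᵢ
web | 6800.00 | 85.00 | 85.00 | 578000.00 | 578000.00
flange | 3060.00 | 85.00 | 179.00 | 260100.00 | 547740.00
Σ | 9860.00 |  |  | 838100.00 | 1125740.00
X̄ = 838100.00 / 9860.00 = 85.00 mm
Ȳ = 1125740.00 / 9860.00 = 114.17 mm

X̄ = 85.00 mm, Ȳ = 114.17 mm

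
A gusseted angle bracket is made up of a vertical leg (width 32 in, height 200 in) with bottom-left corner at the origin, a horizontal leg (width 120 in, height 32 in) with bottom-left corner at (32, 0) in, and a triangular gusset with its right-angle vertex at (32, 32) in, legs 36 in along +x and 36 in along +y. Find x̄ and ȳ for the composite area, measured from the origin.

x̄ = 44.47 in, ȳ = 67.04 in

vertical leg: A = 32 × 200 = 6400.00, centroid at (16.00, 100.00).
horizontal leg: A = 120 × 32 = 3840.00, centroid at (92.00, 16.00).
gusset: A = ½·36·36 = 648.00, centroid at (44.00, 44.00).
ΣA = 10888.00 in², ΣAx̄ = 484192.00 in³, ΣAȳ = 729952.00 in³.
x̄ = 484192.00/10888.00 = 44.47 in; ȳ = 729952.00/10888.00 = 67.04 in.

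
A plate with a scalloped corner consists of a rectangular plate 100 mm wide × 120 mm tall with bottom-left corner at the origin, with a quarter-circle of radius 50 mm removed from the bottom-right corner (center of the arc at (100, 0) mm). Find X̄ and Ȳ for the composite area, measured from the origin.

Part | A | x̄ᵢ | ȳᵢ | A·x̄ᵢ | A·ȳᵢ
plate | 12000.00 | 50.00 | 60.00 | 600000.00 | 720000.00
removed quarter-circle | -1963.50 | 78.78 | 21.22 | -154682.87 | -41666.67
Σ | 10036.50 |  |  | 445317.13 | 678333.33
X̄ = 445317.13 / 10036.50 = 44.37 mm
Ȳ = 678333.33 / 10036.50 = 67.59 mm

X̄ = 44.37 mm, Ȳ = 67.59 mm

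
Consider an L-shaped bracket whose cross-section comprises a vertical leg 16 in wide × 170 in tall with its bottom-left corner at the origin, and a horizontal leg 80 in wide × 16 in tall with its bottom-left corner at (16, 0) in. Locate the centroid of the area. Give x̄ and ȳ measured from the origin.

Part | A | x̄ᵢ | ȳᵢ | A·x̄ᵢ | A·ȳᵢ
vertical leg | 2720.00 | 8.00 | 85.00 | 21760.00 | 231200.00
horizontal leg | 1280.00 | 56.00 | 8.00 | 71680.00 | 10240.00
Σ | 4000.00 |  |  | 93440.00 | 241440.00
x̄ = 93440.00 / 4000.00 = 23.36 in
ȳ = 241440.00 / 4000.00 = 60.36 in

x̄ = 23.36 in, ȳ = 60.36 in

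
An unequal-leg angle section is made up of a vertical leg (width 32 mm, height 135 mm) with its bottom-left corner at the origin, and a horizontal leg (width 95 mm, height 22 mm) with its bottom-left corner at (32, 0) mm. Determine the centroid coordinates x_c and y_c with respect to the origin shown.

vertical leg: A = 32 × 135 = 4320.00, centroid at (16.00, 67.50).
horizontal leg: A = 95 × 22 = 2090.00, centroid at (79.50, 11.00).
ΣA = 6410.00 mm²
ΣAx_c = (4320.00)(16.00) + (2090.00)(79.50) = 235275.00 mm³
ΣAy_c = (4320.00)(67.50) + (2090.00)(11.00) = 314590.00 mm³
x_c = 235275.00 / 6410.00 = 36.70 mm
y_c = 314590.00 / 6410.00 = 49.08 mm

x_c = 36.70 mm, y_c = 49.08 mm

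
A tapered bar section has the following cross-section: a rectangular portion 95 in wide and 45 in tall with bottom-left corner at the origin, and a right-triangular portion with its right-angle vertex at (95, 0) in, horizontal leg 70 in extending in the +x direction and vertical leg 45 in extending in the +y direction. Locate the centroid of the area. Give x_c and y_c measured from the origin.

x_c = 66.57 in, y_c = 20.48 in

rectangular portion: A = 95 × 45 = 4275.00, centroid at (47.50, 22.50).
triangular portion: A = ½·70·45 = 1575.00, centroid at (118.33, 15.00).
ΣA = 5850.00 in², ΣAx_c = 389437.50 in³, ΣAy_c = 119812.50 in³.
x_c = 389437.50/5850.00 = 66.57 in; y_c = 119812.50/5850.00 = 20.48 in.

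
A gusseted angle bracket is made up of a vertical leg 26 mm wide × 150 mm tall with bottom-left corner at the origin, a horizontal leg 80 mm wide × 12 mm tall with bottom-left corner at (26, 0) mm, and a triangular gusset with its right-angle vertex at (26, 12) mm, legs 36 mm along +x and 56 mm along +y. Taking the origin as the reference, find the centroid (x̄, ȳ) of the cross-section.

x̄ = 25.97 mm, ȳ = 56.10 mm

vertical leg: A = 26 × 150 = 3900.00, centroid at (13.00, 75.00).
horizontal leg: A = 80 × 12 = 960.00, centroid at (66.00, 6.00).
gusset: A = ½·36·56 = 1008.00, centroid at (38.00, 30.67).
ΣA = 5868.00 mm²
ΣAx̄ = (3900.00)(13.00) + (960.00)(66.00) + (1008.00)(38.00) = 152364.00 mm³
ΣAȳ = (3900.00)(75.00) + (960.00)(6.00) + (1008.00)(30.67) = 329172.00 mm³
x̄ = 152364.00 / 5868.00 = 25.97 mm
ȳ = 329172.00 / 5868.00 = 56.10 mm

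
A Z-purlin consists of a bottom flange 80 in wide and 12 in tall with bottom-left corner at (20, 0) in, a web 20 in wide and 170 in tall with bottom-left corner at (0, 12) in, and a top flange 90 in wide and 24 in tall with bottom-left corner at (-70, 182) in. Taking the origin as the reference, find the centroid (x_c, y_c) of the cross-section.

Part | A | x̄ᵢ | ȳᵢ | A·x̄ᵢ | A·ȳᵢ
bottom flange | 960.00 | 60.00 | 6.00 | 57600.00 | 5760.00
web | 3400.00 | 10.00 | 97.00 | 34000.00 | 329800.00
top flange | 2160.00 | -25.00 | 194.00 | -54000.00 | 419040.00
Σ | 6520.00 |  |  | 37600.00 | 754600.00
x_c = 37600.00 / 6520.00 = 5.77 in
y_c = 754600.00 / 6520.00 = 115.74 in

x_c = 5.77 in, y_c = 115.74 in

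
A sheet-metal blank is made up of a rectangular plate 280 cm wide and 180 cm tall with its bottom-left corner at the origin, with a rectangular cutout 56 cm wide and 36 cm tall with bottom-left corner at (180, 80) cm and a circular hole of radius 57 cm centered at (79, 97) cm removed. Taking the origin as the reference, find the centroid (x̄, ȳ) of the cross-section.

plate: A = 280 × 180 = 50400.00, centroid at (140.00, 90.00).
hole 1: A = −(56 × 36) = -2016.00, centroid at (208.00, 98.00).
hole 2: A = −π·57² = -10207.03, centroid at (79.00, 97.00).
ΣA = 38176.97 cm², ΣAx̄ = 5830316.27 cm³, ΣAȳ = 3348349.65 cm³.
x̄ = 5830316.27/38176.97 = 152.72 cm; ȳ = 3348349.65/38176.97 = 87.71 cm.

x̄ = 152.72 cm, ȳ = 87.71 cm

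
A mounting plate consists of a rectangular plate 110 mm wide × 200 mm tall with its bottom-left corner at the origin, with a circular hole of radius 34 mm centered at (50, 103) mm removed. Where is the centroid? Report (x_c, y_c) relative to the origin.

x_c = 55.99 mm, y_c = 99.41 mm

plate: A = 110 × 200 = 22000.00, centroid at (55.00, 100.00).
hole: A = −π·34² = -3631.68, centroid at (50.00, 103.00).
ΣA = 18368.32 mm², ΣAx_c = 1028415.94 mm³, ΣAy_c = 1825936.85 mm³.
x_c = 1028415.94/18368.32 = 55.99 mm; y_c = 1825936.85/18368.32 = 99.41 mm.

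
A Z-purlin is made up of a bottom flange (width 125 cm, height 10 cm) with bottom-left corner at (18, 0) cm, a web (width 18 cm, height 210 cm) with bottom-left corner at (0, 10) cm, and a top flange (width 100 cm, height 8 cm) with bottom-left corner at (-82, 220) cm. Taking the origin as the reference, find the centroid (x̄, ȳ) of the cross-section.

x̄ = 18.70 cm, ȳ = 106.37 cm

Part | A | x̄ᵢ | ȳᵢ | A·x̄ᵢ | A·ȳᵢ
bottom flange | 1250.00 | 80.50 | 5.00 | 100625.00 | 6250.00
web | 3780.00 | 9.00 | 115.00 | 34020.00 | 434700.00
top flange | 800.00 | -32.00 | 224.00 | -25600.00 | 179200.00
Σ | 5830.00 |  |  | 109045.00 | 620150.00
x̄ = 109045.00 / 5830.00 = 18.70 cm
ȳ = 620150.00 / 5830.00 = 106.37 cm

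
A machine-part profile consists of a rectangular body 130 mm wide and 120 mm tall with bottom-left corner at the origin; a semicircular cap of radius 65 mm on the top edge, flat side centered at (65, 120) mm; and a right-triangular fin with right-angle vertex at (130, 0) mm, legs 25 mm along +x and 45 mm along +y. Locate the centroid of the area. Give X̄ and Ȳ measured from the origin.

X̄ = 66.81 mm, Ȳ = 84.39 mm

Part | A | x̄ᵢ | ȳᵢ | A·x̄ᵢ | A·ȳᵢ
rectangular body | 15600.00 | 65.00 | 60.00 | 1014000.00 | 936000.00
semicircular top | 6636.61 | 65.00 | 147.59 | 431379.94 | 979477.07
triangular fin | 562.50 | 138.33 | 15.00 | 77812.50 | 8437.50
Σ | 22799.11 |  |  | 1523192.44 | 1923914.57
X̄ = 1523192.44 / 22799.11 = 66.81 mm
Ȳ = 1923914.57 / 22799.11 = 84.39 mm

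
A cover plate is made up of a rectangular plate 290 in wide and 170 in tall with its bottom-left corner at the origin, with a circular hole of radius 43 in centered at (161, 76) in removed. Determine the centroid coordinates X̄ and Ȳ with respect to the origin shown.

plate: A = 290 × 170 = 49300.00, centroid at (145.00, 85.00).
hole: A = −π·43² = -5808.80, centroid at (161.00, 76.00).
ΣA = 43491.20 in²
ΣAX̄ = (49300.00)(145.00) + (-5808.80)(161.00) = 6213282.42 in³
ΣAȲ = (49300.00)(85.00) + (-5808.80)(76.00) = 3749030.83 in³
X̄ = 6213282.42 / 43491.20 = 142.86 in
Ȳ = 3749030.83 / 43491.20 = 86.20 in

X̄ = 142.86 in, Ȳ = 86.20 in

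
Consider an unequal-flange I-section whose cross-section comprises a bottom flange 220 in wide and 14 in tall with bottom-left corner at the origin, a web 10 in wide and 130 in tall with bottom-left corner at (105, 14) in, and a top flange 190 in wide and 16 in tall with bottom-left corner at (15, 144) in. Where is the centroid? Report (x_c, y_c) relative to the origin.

x_c = 110.00 in, y_c = 79.02 in

bottom flange: A = 220 × 14 = 3080.00, centroid at (110.00, 7.00).
web: A = 10 × 130 = 1300.00, centroid at (110.00, 79.00).
top flange: A = 190 × 16 = 3040.00, centroid at (110.00, 152.00).
ΣA = 7420.00 in², ΣAx_c = 816200.00 in³, ΣAy_c = 586340.00 in³.
x_c = 816200.00/7420.00 = 110.00 in; y_c = 586340.00/7420.00 = 79.02 in.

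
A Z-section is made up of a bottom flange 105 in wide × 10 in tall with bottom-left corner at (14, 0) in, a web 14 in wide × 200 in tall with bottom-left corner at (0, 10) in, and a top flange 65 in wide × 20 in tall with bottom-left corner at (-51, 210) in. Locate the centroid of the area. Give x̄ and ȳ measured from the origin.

x̄ = 12.69 in, ȳ = 116.36 in

bottom flange: A = 105 × 10 = 1050.00, centroid at (66.50, 5.00).
web: A = 14 × 200 = 2800.00, centroid at (7.00, 110.00).
top flange: A = 65 × 20 = 1300.00, centroid at (-18.50, 220.00).
ΣA = 5150.00 in²
ΣAx̄ = (1050.00)(66.50) + (2800.00)(7.00) + (1300.00)(-18.50) = 65375.00 in³
ΣAȳ = (1050.00)(5.00) + (2800.00)(110.00) + (1300.00)(220.00) = 599250.00 in³
x̄ = 65375.00 / 5150.00 = 12.69 in
ȳ = 599250.00 / 5150.00 = 116.36 in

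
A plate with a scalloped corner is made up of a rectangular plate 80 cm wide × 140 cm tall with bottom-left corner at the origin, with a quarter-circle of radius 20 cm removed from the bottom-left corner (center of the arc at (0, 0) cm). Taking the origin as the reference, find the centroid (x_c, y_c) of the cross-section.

x_c = 40.91 cm, y_c = 71.78 cm

plate: A = 80 × 140 = 11200.00, centroid at (40.00, 70.00).
removed quarter-circle: A = −¼π·20² = -314.16, centroid at (8.49, 8.49).
ΣA = 10885.84 cm², ΣAx_c = 445333.33 cm³, ΣAy_c = 781333.33 cm³.
x_c = 445333.33/10885.84 = 40.91 cm; y_c = 781333.33/10885.84 = 71.78 cm.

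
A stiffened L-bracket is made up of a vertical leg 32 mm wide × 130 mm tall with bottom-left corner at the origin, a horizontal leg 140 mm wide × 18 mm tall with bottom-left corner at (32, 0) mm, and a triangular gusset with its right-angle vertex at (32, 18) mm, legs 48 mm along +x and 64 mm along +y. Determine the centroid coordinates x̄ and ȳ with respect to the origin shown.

x̄ = 48.36 mm, ȳ = 43.03 mm

vertical leg: A = 32 × 130 = 4160.00, centroid at (16.00, 65.00).
horizontal leg: A = 140 × 18 = 2520.00, centroid at (102.00, 9.00).
gusset: A = ½·48·64 = 1536.00, centroid at (48.00, 39.33).
ΣA = 8216.00 mm²
ΣAx̄ = (4160.00)(16.00) + (2520.00)(102.00) + (1536.00)(48.00) = 397328.00 mm³
ΣAȳ = (4160.00)(65.00) + (2520.00)(9.00) + (1536.00)(39.33) = 353496.00 mm³
x̄ = 397328.00 / 8216.00 = 48.36 mm
ȳ = 353496.00 / 8216.00 = 43.03 mm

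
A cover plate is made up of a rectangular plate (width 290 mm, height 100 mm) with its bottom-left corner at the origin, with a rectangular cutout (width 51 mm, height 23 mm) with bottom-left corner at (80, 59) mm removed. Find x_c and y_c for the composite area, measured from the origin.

x_c = 146.67 mm, y_c = 49.14 mm

plate: A = 290 × 100 = 29000.00, centroid at (145.00, 50.00).
hole: A = −(51 × 23) = -1173.00, centroid at (105.50, 70.50).
ΣA = 27827.00 mm², ΣAx_c = 4081248.50 mm³, ΣAy_c = 1367303.50 mm³.
x_c = 4081248.50/27827.00 = 146.67 mm; y_c = 1367303.50/27827.00 = 49.14 mm.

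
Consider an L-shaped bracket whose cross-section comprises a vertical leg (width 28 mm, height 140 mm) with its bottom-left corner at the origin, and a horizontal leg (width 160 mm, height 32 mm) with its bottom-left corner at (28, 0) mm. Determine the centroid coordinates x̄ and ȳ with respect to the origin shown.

x̄ = 67.24 mm, ȳ = 39.42 mm

vertical leg: A = 28 × 140 = 3920.00, centroid at (14.00, 70.00).
horizontal leg: A = 160 × 32 = 5120.00, centroid at (108.00, 16.00).
ΣA = 9040.00 mm², ΣAx̄ = 607840.00 mm³, ΣAȳ = 356320.00 mm³.
x̄ = 607840.00/9040.00 = 67.24 mm; ȳ = 356320.00/9040.00 = 39.42 mm.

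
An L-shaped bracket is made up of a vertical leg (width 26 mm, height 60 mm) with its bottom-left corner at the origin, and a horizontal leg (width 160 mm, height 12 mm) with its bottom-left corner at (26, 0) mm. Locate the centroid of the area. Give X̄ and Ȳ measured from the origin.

vertical leg: A = 26 × 60 = 1560.00, centroid at (13.00, 30.00).
horizontal leg: A = 160 × 12 = 1920.00, centroid at (106.00, 6.00).
ΣA = 3480.00 mm², ΣAX̄ = 223800.00 mm³, ΣAȲ = 58320.00 mm³.
X̄ = 223800.00/3480.00 = 64.31 mm; Ȳ = 58320.00/3480.00 = 16.76 mm.

X̄ = 64.31 mm, Ȳ = 16.76 mm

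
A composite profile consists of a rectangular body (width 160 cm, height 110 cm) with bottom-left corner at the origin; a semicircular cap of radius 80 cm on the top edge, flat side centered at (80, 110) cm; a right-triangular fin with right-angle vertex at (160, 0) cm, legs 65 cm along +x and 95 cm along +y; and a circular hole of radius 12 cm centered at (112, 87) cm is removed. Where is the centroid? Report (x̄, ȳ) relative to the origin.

rectangular body: A = 160 × 110 = 17600.00, centroid at (80.00, 55.00).
semicircular top: A = ½π·80² = 10053.10, centroid at (80.00, 143.95).
triangular fin: A = ½·65·95 = 3087.50, centroid at (181.67, 31.67).
hole: A = −π·12² = -452.39, centroid at (112.00, 87.00).
ΣA = 30288.21 cm², ΣAx̄ = 2722475.95 cm³, ΣAȳ = 2473586.91 cm³.
x̄ = 2722475.95/30288.21 = 89.89 cm; ȳ = 2473586.91/30288.21 = 81.67 cm.

x̄ = 89.89 cm, ȳ = 81.67 cm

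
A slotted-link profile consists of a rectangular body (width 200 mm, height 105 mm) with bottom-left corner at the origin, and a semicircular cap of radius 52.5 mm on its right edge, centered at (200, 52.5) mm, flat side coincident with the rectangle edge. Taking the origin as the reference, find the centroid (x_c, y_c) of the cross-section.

Part | A | x̄ᵢ | ȳᵢ | A·x̄ᵢ | A·ȳᵢ
rectangular body | 21000.00 | 100.00 | 52.50 | 2100000.00 | 1102500.00
semicircular end | 4329.51 | 222.28 | 52.50 | 962370.23 | 227299.14
Σ | 25329.51 |  |  | 3062370.23 | 1329799.14
x_c = 3062370.23 / 25329.51 = 120.90 mm
y_c = 1329799.14 / 25329.51 = 52.50 mm

x_c = 120.90 mm, y_c = 52.50 mm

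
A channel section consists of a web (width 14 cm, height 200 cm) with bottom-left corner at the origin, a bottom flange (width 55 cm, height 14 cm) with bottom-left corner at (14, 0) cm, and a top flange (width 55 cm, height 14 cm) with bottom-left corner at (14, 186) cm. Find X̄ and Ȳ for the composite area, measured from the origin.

X̄ = 19.24 cm, Ȳ = 100.00 cm

web: A = 14 × 200 = 2800.00, centroid at (7.00, 100.00).
bottom flange: A = 55 × 14 = 770.00, centroid at (41.50, 7.00).
top flange: A = 55 × 14 = 770.00, centroid at (41.50, 193.00).
ΣA = 4340.00 cm², ΣAX̄ = 83510.00 cm³, ΣAȲ = 434000.00 cm³.
X̄ = 83510.00/4340.00 = 19.24 cm; Ȳ = 434000.00/4340.00 = 100.00 cm.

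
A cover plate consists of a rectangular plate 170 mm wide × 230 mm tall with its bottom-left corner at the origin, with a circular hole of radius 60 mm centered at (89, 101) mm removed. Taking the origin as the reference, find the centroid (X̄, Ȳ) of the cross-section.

plate: A = 170 × 230 = 39100.00, centroid at (85.00, 115.00).
hole: A = −π·60² = -11309.73, centroid at (89.00, 101.00).
ΣA = 27790.27 mm²
ΣAX̄ = (39100.00)(85.00) + (-11309.73)(89.00) = 2316933.71 mm³
ΣAȲ = (39100.00)(115.00) + (-11309.73)(101.00) = 3354216.91 mm³
X̄ = 2316933.71 / 27790.27 = 83.37 mm
Ȳ = 3354216.91 / 27790.27 = 120.70 mm

X̄ = 83.37 mm, Ȳ = 120.70 mm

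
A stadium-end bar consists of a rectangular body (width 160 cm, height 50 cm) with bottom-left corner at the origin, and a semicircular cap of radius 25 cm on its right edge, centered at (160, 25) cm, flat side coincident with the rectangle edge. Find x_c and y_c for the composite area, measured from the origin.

rectangular body: A = 160 × 50 = 8000.00, centroid at (80.00, 25.00).
semicircular end: A = ½π·25² = 981.75, centroid at (170.61, 25.00).
ΣA = 8981.75 cm², ΣAx_c = 807496.30 cm³, ΣAy_c = 224543.69 cm³.
x_c = 807496.30/8981.75 = 89.90 cm; y_c = 224543.69/8981.75 = 25.00 cm.

x_c = 89.90 cm, y_c = 25.00 cm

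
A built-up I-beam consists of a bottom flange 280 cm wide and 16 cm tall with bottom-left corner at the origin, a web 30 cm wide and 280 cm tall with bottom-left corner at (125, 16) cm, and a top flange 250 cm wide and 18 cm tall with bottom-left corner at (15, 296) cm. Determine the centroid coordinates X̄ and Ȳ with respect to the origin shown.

X̄ = 140.00 cm, Ȳ = 156.43 cm

bottom flange: A = 280 × 16 = 4480.00, centroid at (140.00, 8.00).
web: A = 30 × 280 = 8400.00, centroid at (140.00, 156.00).
top flange: A = 250 × 18 = 4500.00, centroid at (140.00, 305.00).
ΣA = 17380.00 cm²
ΣAX̄ = (4480.00)(140.00) + (8400.00)(140.00) + (4500.00)(140.00) = 2433200.00 cm³
ΣAȲ = (4480.00)(8.00) + (8400.00)(156.00) + (4500.00)(305.00) = 2718740.00 cm³
X̄ = 2433200.00 / 17380.00 = 140.00 cm
Ȳ = 2718740.00 / 17380.00 = 156.43 cm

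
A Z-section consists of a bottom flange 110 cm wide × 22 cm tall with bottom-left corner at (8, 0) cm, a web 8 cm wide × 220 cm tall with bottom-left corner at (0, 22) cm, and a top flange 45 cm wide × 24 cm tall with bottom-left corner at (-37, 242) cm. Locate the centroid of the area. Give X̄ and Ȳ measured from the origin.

bottom flange: A = 110 × 22 = 2420.00, centroid at (63.00, 11.00).
web: A = 8 × 220 = 1760.00, centroid at (4.00, 132.00).
top flange: A = 45 × 24 = 1080.00, centroid at (-14.50, 254.00).
ΣA = 5260.00 cm², ΣAX̄ = 143840.00 cm³, ΣAȲ = 533260.00 cm³.
X̄ = 143840.00/5260.00 = 27.35 cm; Ȳ = 533260.00/5260.00 = 101.38 cm.

X̄ = 27.35 cm, Ȳ = 101.38 cm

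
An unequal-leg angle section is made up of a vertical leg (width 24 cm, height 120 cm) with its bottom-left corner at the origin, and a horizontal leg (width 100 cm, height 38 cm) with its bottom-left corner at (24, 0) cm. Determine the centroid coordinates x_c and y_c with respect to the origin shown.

x_c = 47.27 cm, y_c = 36.68 cm

Part | A | x̄ᵢ | ȳᵢ | A·x̄ᵢ | A·ȳᵢ
vertical leg | 2880.00 | 12.00 | 60.00 | 34560.00 | 172800.00
horizontal leg | 3800.00 | 74.00 | 19.00 | 281200.00 | 72200.00
Σ | 6680.00 |  |  | 315760.00 | 245000.00
x_c = 315760.00 / 6680.00 = 47.27 cm
y_c = 245000.00 / 6680.00 = 36.68 cm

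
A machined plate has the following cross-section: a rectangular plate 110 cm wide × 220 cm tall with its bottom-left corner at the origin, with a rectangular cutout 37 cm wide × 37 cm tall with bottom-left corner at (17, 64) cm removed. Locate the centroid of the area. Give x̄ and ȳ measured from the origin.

x̄ = 56.17 cm, ȳ = 111.65 cm

plate: A = 110 × 220 = 24200.00, centroid at (55.00, 110.00).
hole: A = −(37 × 37) = -1369.00, centroid at (35.50, 82.50).
ΣA = 22831.00 cm², ΣAx̄ = 1282400.50 cm³, ΣAȳ = 2549057.50 cm³.
x̄ = 1282400.50/22831.00 = 56.17 cm; ȳ = 2549057.50/22831.00 = 111.65 cm.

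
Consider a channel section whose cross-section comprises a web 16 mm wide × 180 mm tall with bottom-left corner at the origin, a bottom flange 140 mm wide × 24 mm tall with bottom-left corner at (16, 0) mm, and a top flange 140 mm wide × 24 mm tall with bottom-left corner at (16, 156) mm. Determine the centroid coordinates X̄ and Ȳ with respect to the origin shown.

Part | A | x̄ᵢ | ȳᵢ | A·x̄ᵢ | A·ȳᵢ
web | 2880.00 | 8.00 | 90.00 | 23040.00 | 259200.00
bottom flange | 3360.00 | 86.00 | 12.00 | 288960.00 | 40320.00
top flange | 3360.00 | 86.00 | 168.00 | 288960.00 | 564480.00
Σ | 9600.00 |  |  | 600960.00 | 864000.00
X̄ = 600960.00 / 9600.00 = 62.60 mm
Ȳ = 864000.00 / 9600.00 = 90.00 mm

X̄ = 62.60 mm, Ȳ = 90.00 mm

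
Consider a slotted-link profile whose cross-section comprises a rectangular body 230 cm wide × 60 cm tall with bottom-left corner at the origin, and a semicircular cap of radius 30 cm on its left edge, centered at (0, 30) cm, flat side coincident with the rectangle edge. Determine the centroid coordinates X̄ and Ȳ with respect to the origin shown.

X̄ = 103.13 cm, Ȳ = 30.00 cm

Part | A | x̄ᵢ | ȳᵢ | A·x̄ᵢ | A·ȳᵢ
rectangular body | 13800.00 | 115.00 | 30.00 | 1587000.00 | 414000.00
semicircular end | 1413.72 | -12.73 | 30.00 | -18000.00 | 42411.50
Σ | 15213.72 |  |  | 1569000.00 | 456411.50
X̄ = 1569000.00 / 15213.72 = 103.13 cm
Ȳ = 456411.50 / 15213.72 = 30.00 cm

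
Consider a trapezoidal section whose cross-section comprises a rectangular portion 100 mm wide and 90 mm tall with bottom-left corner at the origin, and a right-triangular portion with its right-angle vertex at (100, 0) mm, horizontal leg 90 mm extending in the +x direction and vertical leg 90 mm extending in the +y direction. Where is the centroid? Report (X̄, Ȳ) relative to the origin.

Part | A | x̄ᵢ | ȳᵢ | A·x̄ᵢ | A·ȳᵢ
rectangular portion | 9000.00 | 50.00 | 45.00 | 450000.00 | 405000.00
triangular portion | 4050.00 | 130.00 | 30.00 | 526500.00 | 121500.00
Σ | 13050.00 |  |  | 976500.00 | 526500.00
X̄ = 976500.00 / 13050.00 = 74.83 mm
Ȳ = 526500.00 / 13050.00 = 40.34 mm

X̄ = 74.83 mm, Ȳ = 40.34 mm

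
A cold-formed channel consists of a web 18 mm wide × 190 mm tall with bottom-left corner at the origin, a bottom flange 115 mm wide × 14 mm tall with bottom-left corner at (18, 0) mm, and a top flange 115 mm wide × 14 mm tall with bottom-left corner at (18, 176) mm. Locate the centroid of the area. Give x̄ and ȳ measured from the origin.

x̄ = 41.25 mm, ȳ = 95.00 mm

web: A = 18 × 190 = 3420.00, centroid at (9.00, 95.00).
bottom flange: A = 115 × 14 = 1610.00, centroid at (75.50, 7.00).
top flange: A = 115 × 14 = 1610.00, centroid at (75.50, 183.00).
ΣA = 6640.00 mm², ΣAx̄ = 273890.00 mm³, ΣAȳ = 630800.00 mm³.
x̄ = 273890.00/6640.00 = 41.25 mm; ȳ = 630800.00/6640.00 = 95.00 mm.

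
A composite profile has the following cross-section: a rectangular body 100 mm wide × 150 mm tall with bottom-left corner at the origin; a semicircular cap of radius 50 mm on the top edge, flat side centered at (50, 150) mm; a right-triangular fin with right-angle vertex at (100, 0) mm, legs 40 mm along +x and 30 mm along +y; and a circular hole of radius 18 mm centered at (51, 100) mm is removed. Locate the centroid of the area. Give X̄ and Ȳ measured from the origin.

X̄ = 52.00 mm, Ȳ = 91.93 mm

rectangular body: A = 100 × 150 = 15000.00, centroid at (50.00, 75.00).
semicircular top: A = ½π·50² = 3926.99, centroid at (50.00, 171.22).
triangular fin: A = ½·40·30 = 600.00, centroid at (113.33, 10.00).
hole: A = −π·18² = -1017.88, centroid at (51.00, 100.00).
ΣA = 18509.11 mm²
ΣAX̄ = (15000.00)(50.00) + (3926.99)(50.00) + (600.00)(113.33) + (-1017.88)(51.00) = 962437.86 mm³
ΣAȲ = (15000.00)(75.00) + (3926.99)(171.22) + (600.00)(10.00) + (-1017.88)(100.00) = 1701594.35 mm³
X̄ = 962437.86 / 18509.11 = 52.00 mm
Ȳ = 1701594.35 / 18509.11 = 91.93 mm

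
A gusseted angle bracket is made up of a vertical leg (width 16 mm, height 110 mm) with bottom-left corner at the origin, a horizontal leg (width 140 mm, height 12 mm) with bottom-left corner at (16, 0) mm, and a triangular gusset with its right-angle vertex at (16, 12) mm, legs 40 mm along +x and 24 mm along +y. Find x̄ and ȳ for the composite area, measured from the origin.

vertical leg: A = 16 × 110 = 1760.00, centroid at (8.00, 55.00).
horizontal leg: A = 140 × 12 = 1680.00, centroid at (86.00, 6.00).
gusset: A = ½·40·24 = 480.00, centroid at (29.33, 20.00).
ΣA = 3920.00 mm²
ΣAx̄ = (1760.00)(8.00) + (1680.00)(86.00) + (480.00)(29.33) = 172640.00 mm³
ΣAȳ = (1760.00)(55.00) + (1680.00)(6.00) + (480.00)(20.00) = 116480.00 mm³
x̄ = 172640.00 / 3920.00 = 44.04 mm
ȳ = 116480.00 / 3920.00 = 29.71 mm

x̄ = 44.04 mm, ȳ = 29.71 mm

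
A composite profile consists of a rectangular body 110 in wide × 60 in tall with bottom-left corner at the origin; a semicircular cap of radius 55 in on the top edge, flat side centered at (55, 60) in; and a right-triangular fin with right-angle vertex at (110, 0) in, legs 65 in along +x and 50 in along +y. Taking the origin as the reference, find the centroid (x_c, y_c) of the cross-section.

Part | A | x̄ᵢ | ȳᵢ | A·x̄ᵢ | A·ȳᵢ
rectangular body | 6600.00 | 55.00 | 30.00 | 363000.00 | 198000.00
semicircular top | 4751.66 | 55.00 | 83.34 | 261341.24 | 396016.20
triangular fin | 1625.00 | 131.67 | 16.67 | 213958.33 | 27083.33
Σ | 12976.66 |  |  | 838299.57 | 621099.53
x_c = 838299.57 / 12976.66 = 64.60 in
y_c = 621099.53 / 12976.66 = 47.86 in

x_c = 64.60 in, y_c = 47.86 in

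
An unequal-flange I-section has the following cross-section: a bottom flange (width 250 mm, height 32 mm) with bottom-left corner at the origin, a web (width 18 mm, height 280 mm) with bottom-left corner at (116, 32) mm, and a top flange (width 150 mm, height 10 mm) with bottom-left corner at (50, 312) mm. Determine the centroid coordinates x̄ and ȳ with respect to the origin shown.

Part | A | x̄ᵢ | ȳᵢ | A·x̄ᵢ | A·ȳᵢ
bottom flange | 8000.00 | 125.00 | 16.00 | 1000000.00 | 128000.00
web | 5040.00 | 125.00 | 172.00 | 630000.00 | 866880.00
top flange | 1500.00 | 125.00 | 317.00 | 187500.00 | 475500.00
Σ | 14540.00 |  |  | 1817500.00 | 1470380.00
x̄ = 1817500.00 / 14540.00 = 125.00 mm
ȳ = 1470380.00 / 14540.00 = 101.13 mm

x̄ = 125.00 mm, ȳ = 101.13 mm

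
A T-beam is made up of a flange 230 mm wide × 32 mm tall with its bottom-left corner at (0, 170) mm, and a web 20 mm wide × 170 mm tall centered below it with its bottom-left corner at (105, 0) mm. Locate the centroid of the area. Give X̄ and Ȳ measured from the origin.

X̄ = 115.00 mm, Ȳ = 154.09 mm

Part | A | x̄ᵢ | ȳᵢ | A·x̄ᵢ | A·ȳᵢ
web | 3400.00 | 115.00 | 85.00 | 391000.00 | 289000.00
flange | 7360.00 | 115.00 | 186.00 | 846400.00 | 1368960.00
Σ | 10760.00 |  |  | 1237400.00 | 1657960.00
X̄ = 1237400.00 / 10760.00 = 115.00 mm
Ȳ = 1657960.00 / 10760.00 = 154.09 mm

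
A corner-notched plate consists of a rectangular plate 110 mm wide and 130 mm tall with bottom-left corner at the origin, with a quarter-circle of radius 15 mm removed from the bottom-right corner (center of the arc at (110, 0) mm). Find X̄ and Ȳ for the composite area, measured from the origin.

plate: A = 110 × 130 = 14300.00, centroid at (55.00, 65.00).
removed quarter-circle: A = −¼π·15² = -176.71, centroid at (103.63, 6.37).
ΣA = 14123.29 mm²
ΣAX̄ = (14300.00)(55.00) + (-176.71)(103.63) = 768186.40 mm³
ΣAȲ = (14300.00)(65.00) + (-176.71)(6.37) = 928375.00 mm³
X̄ = 768186.40 / 14123.29 = 54.39 mm
Ȳ = 928375.00 / 14123.29 = 65.73 mm

X̄ = 54.39 mm, Ȳ = 65.73 mm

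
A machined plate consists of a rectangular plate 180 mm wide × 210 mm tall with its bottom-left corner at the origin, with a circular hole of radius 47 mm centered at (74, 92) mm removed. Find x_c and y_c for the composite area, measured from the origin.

x_c = 93.60 mm, y_c = 107.92 mm

plate: A = 180 × 210 = 37800.00, centroid at (90.00, 105.00).
hole: A = −π·47² = -6939.78, centroid at (74.00, 92.00).
ΣA = 30860.22 mm²
ΣAx_c = (37800.00)(90.00) + (-6939.78)(74.00) = 2888456.42 mm³
ΣAy_c = (37800.00)(105.00) + (-6939.78)(92.00) = 3330540.41 mm³
x_c = 2888456.42 / 30860.22 = 93.60 mm
y_c = 3330540.41 / 30860.22 = 107.92 mm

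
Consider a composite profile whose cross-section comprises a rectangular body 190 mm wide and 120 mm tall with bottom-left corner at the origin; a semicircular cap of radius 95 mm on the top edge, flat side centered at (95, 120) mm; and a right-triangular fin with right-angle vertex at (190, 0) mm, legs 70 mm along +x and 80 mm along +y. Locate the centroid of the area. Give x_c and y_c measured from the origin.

rectangular body: A = 190 × 120 = 22800.00, centroid at (95.00, 60.00).
semicircular top: A = ½π·95² = 14176.44, centroid at (95.00, 160.32).
triangular fin: A = ½·70·80 = 2800.00, centroid at (213.33, 26.67).
ΣA = 39776.44 mm²
ΣAx_c = (22800.00)(95.00) + (14176.44)(95.00) + (2800.00)(213.33) = 4110094.83 mm³
ΣAy_c = (22800.00)(60.00) + (14176.44)(160.32) + (2800.00)(26.67) = 3715422.42 mm³
x_c = 4110094.83 / 39776.44 = 103.33 mm
y_c = 3715422.42 / 39776.44 = 93.41 mm

x_c = 103.33 mm, y_c = 93.41 mm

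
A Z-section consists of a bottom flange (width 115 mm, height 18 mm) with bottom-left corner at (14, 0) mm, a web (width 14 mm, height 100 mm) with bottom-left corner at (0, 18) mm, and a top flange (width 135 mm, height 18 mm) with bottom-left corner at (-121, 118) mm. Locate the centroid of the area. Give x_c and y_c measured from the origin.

x_c = 4.71 mm, y_c = 71.60 mm

Part | A | x̄ᵢ | ȳᵢ | A·x̄ᵢ | A·ȳᵢ
bottom flange | 2070.00 | 71.50 | 9.00 | 148005.00 | 18630.00
web | 1400.00 | 7.00 | 68.00 | 9800.00 | 95200.00
top flange | 2430.00 | -53.50 | 127.00 | -130005.00 | 308610.00
Σ | 5900.00 |  |  | 27800.00 | 422440.00
x_c = 27800.00 / 5900.00 = 4.71 mm
y_c = 422440.00 / 5900.00 = 71.60 mm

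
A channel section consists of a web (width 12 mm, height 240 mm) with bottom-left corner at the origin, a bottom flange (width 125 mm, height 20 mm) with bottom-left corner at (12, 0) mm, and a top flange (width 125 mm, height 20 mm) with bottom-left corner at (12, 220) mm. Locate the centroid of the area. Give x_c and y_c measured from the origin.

x_c = 49.46 mm, y_c = 120.00 mm

web: A = 12 × 240 = 2880.00, centroid at (6.00, 120.00).
bottom flange: A = 125 × 20 = 2500.00, centroid at (74.50, 10.00).
top flange: A = 125 × 20 = 2500.00, centroid at (74.50, 230.00).
ΣA = 7880.00 mm², ΣAx_c = 389780.00 mm³, ΣAy_c = 945600.00 mm³.
x_c = 389780.00/7880.00 = 49.46 mm; y_c = 945600.00/7880.00 = 120.00 mm.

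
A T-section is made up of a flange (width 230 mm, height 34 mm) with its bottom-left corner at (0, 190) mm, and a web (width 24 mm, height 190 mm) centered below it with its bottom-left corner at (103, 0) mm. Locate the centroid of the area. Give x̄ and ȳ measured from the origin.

x̄ = 115.00 mm, ȳ = 165.75 mm

Part | A | x̄ᵢ | ȳᵢ | A·x̄ᵢ | A·ȳᵢ
web | 4560.00 | 115.00 | 95.00 | 524400.00 | 433200.00
flange | 7820.00 | 115.00 | 207.00 | 899300.00 | 1618740.00
Σ | 12380.00 |  |  | 1423700.00 | 2051940.00
x̄ = 1423700.00 / 12380.00 = 115.00 mm
ȳ = 2051940.00 / 12380.00 = 165.75 mm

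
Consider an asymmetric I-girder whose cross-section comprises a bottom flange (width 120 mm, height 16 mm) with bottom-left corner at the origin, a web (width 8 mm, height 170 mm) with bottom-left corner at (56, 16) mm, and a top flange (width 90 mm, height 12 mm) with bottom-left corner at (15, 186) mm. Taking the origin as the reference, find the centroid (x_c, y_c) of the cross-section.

Part | A | x̄ᵢ | ȳᵢ | A·x̄ᵢ | A·ȳᵢ
bottom flange | 1920.00 | 60.00 | 8.00 | 115200.00 | 15360.00
web | 1360.00 | 60.00 | 101.00 | 81600.00 | 137360.00
top flange | 1080.00 | 60.00 | 192.00 | 64800.00 | 207360.00
Σ | 4360.00 |  |  | 261600.00 | 360080.00
x_c = 261600.00 / 4360.00 = 60.00 mm
y_c = 360080.00 / 4360.00 = 82.59 mm

x_c = 60.00 mm, y_c = 82.59 mm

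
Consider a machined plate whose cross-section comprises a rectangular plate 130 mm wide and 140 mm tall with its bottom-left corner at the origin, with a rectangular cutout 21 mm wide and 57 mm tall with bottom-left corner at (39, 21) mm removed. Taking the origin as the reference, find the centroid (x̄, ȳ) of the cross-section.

plate: A = 130 × 140 = 18200.00, centroid at (65.00, 70.00).
hole: A = −(21 × 57) = -1197.00, centroid at (49.50, 49.50).
ΣA = 17003.00 mm²
ΣAx̄ = (18200.00)(65.00) + (-1197.00)(49.50) = 1123748.50 mm³
ΣAȳ = (18200.00)(70.00) + (-1197.00)(49.50) = 1214748.50 mm³
x̄ = 1123748.50 / 17003.00 = 66.09 mm
ȳ = 1214748.50 / 17003.00 = 71.44 mm

x̄ = 66.09 mm, ȳ = 71.44 mm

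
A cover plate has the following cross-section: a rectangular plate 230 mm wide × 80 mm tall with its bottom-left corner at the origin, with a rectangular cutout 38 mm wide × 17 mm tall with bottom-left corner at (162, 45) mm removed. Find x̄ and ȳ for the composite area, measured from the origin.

x̄ = 112.60 mm, ȳ = 39.51 mm

Part | A | x̄ᵢ | ȳᵢ | A·x̄ᵢ | A·ȳᵢ
plate | 18400.00 | 115.00 | 40.00 | 2116000.00 | 736000.00
hole | -646.00 | 181.00 | 53.50 | -116926.00 | -34561.00
Σ | 17754.00 |  |  | 1999074.00 | 701439.00
x̄ = 1999074.00 / 17754.00 = 112.60 mm
ȳ = 701439.00 / 17754.00 = 39.51 mm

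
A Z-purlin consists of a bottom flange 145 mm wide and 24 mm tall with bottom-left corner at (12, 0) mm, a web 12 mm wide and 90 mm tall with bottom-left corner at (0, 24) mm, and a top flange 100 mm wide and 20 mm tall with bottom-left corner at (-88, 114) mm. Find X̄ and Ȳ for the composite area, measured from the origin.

X̄ = 34.23 mm, Ȳ = 55.53 mm

bottom flange: A = 145 × 24 = 3480.00, centroid at (84.50, 12.00).
web: A = 12 × 90 = 1080.00, centroid at (6.00, 69.00).
top flange: A = 100 × 20 = 2000.00, centroid at (-38.00, 124.00).
ΣA = 6560.00 mm², ΣAX̄ = 224540.00 mm³, ΣAȲ = 364280.00 mm³.
X̄ = 224540.00/6560.00 = 34.23 mm; Ȳ = 364280.00/6560.00 = 55.53 mm.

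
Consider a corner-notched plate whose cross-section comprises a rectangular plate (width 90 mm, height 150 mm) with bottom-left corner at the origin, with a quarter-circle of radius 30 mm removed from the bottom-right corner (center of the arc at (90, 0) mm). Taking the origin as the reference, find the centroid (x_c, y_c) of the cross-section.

x_c = 43.22 mm, y_c = 78.44 mm

plate: A = 90 × 150 = 13500.00, centroid at (45.00, 75.00).
removed quarter-circle: A = −¼π·30² = -706.86, centroid at (77.27, 12.73).
ΣA = 12793.14 mm², ΣAx_c = 552882.75 mm³, ΣAy_c = 1003500.00 mm³.
x_c = 552882.75/12793.14 = 43.22 mm; y_c = 1003500.00/12793.14 = 78.44 mm.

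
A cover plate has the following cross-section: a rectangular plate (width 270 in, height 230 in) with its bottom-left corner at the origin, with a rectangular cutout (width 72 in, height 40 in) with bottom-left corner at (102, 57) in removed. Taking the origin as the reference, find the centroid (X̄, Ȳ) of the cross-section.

plate: A = 270 × 230 = 62100.00, centroid at (135.00, 115.00).
hole: A = −(72 × 40) = -2880.00, centroid at (138.00, 77.00).
ΣA = 59220.00 in², ΣAX̄ = 7986060.00 in³, ΣAȲ = 6919740.00 in³.
X̄ = 7986060.00/59220.00 = 134.85 in; Ȳ = 6919740.00/59220.00 = 116.85 in.

X̄ = 134.85 in, Ȳ = 116.85 in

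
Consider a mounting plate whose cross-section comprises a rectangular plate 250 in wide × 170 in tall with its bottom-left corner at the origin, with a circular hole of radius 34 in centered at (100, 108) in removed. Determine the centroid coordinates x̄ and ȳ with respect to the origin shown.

plate: A = 250 × 170 = 42500.00, centroid at (125.00, 85.00).
hole: A = −π·34² = -3631.68, centroid at (100.00, 108.00).
ΣA = 38868.32 in², ΣAx̄ = 4949331.89 in³, ΣAȳ = 3220278.44 in³.
x̄ = 4949331.89/38868.32 = 127.34 in; ȳ = 3220278.44/38868.32 = 82.85 in.

x̄ = 127.34 in, ȳ = 82.85 in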